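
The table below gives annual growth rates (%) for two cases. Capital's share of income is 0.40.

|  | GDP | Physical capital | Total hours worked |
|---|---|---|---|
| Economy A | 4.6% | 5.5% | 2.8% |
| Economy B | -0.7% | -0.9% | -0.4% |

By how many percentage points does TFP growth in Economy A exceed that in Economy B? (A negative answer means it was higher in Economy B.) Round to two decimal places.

0.82 percentage points

Labor's share = 1 − 0.4 = 0.6.
Economy A: TFP = 4.6 − 2.2 − 1.68 = 0.72%.
Economy B: TFP = -0.7 + 0.36 + 0.24 = -0.1%.
Difference = 0.72 − (-0.1) = 0.82 pp.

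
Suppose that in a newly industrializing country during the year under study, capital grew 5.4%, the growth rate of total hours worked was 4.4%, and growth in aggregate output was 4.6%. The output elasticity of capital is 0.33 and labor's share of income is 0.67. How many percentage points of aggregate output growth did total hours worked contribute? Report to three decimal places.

Labor's share = 1 − 0.33 = 0.67.
Contribution = share × growth = 0.67 × 4.4 = 2.948 pp.

2.948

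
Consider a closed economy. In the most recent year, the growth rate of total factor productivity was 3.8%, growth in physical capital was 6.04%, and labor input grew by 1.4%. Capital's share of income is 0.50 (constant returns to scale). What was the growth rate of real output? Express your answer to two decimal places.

Labor's share = 1 − 0.5 = 0.5.
Physical capital: 0.5 × 6.04 = 3.02 pp.
Labor input: 0.5 × 1.4 = 0.7 pp.
Output growth = 3.8 + 3.72 = 7.52%.

7.52%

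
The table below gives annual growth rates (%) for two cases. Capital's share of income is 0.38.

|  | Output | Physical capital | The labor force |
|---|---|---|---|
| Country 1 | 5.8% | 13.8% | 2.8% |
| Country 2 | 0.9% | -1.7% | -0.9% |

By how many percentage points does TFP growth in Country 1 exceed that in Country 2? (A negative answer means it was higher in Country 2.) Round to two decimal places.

-3.28 percentage points

Labor's share = 1 − 0.38 = 0.62.
Country 1: TFP = 5.8 − 5.244 − 1.736 = -1.18%.
Country 2: TFP = 0.9 + 0.646 + 0.558 = 2.104%.
Difference = -1.18 − (2.104) = -3.284 pp.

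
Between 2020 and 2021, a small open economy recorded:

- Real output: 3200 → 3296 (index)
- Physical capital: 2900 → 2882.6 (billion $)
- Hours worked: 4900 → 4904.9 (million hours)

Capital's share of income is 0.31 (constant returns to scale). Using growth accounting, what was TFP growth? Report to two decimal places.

Real output growth = (3296 − 3200) / 3200 = 3%.
Physical capital growth = (2882.6 − 2900) / 2900 = -0.6%.
Hours worked growth = (4904.9 − 4900) / 4900 = 0.1%.
Labor's share = 1 − 0.31 = 0.69.
Physical capital: 0.31 × (-0.6) = -0.186 pp.
Hours worked: 0.69 × 0.1 = 0.069 pp.
TFP growth = 3 + 0.117 = 3.117%.

3.12%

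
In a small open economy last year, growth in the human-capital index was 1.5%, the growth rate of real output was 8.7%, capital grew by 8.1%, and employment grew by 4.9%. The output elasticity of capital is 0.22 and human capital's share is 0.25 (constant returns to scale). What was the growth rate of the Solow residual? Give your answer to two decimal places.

3.95%

Labor's share = 1 − 0.22 − 0.25 = 0.53.
Capital: 0.22 × 8.1 = 1.782 pp.
The human-capital index: 0.25 × 1.5 = 0.375 pp.
Employment: 0.53 × 4.9 = 2.597 pp.
TFP growth = 8.7 − 4.754 = 3.946%.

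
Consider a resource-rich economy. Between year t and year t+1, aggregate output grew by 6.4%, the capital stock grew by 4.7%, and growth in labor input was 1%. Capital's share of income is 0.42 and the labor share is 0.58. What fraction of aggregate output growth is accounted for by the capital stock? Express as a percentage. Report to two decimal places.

30.84%

The capital stock contributed 0.42 × 4.7 = 1.974 pp.
Share of growth = 1.974 / 6.4 × 100 = 30.8438%.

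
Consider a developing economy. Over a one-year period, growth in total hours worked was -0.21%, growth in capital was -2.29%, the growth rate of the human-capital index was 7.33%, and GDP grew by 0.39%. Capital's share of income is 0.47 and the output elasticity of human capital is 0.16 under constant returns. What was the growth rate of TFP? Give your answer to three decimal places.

TFP growth was 0.371%.

Labor's share = 1 − 0.47 − 0.16 = 0.37.
Capital: 0.47 × (-2.29) = -1.0763 pp.
The human-capital index: 0.16 × 7.33 = 1.1728 pp.
Total hours worked: 0.37 × (-0.21) = -0.0777 pp.
TFP growth = 0.39 − 0.0188 = 0.3712%.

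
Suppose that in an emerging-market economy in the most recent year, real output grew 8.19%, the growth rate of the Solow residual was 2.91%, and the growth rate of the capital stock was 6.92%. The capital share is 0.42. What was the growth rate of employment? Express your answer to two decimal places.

4.09%

Labor's share = 1 − 0.42 = 0.58.
gY = gA + 0.42×6.92 + 0.58×g.
0.58×g = 8.19 − 2.91 − 2.9064 = 2.3736.
g = 2.3736 / 0.58 = 4.0924%.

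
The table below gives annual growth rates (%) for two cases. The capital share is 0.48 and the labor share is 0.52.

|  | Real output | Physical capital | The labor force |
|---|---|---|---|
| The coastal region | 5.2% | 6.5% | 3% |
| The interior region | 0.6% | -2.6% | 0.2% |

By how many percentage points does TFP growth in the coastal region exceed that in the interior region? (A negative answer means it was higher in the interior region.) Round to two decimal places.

-1.22 percentage points

Labor's share = 1 − 0.48 = 0.52.
The coastal region: TFP = 5.2 − 3.12 − 1.56 = 0.52%.
The interior region: TFP = 0.6 + 1.248 − 0.104 = 1.744%.
Difference = 0.52 − (1.744) = -1.224 pp.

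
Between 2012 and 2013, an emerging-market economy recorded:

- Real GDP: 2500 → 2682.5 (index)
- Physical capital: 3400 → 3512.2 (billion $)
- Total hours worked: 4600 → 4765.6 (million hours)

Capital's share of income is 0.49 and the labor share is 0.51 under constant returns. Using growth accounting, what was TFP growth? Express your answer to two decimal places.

TFP grew 3.85%.

Real GDP growth = (2682.5 − 2500) / 2500 = 7.3%.
Physical capital growth = (3512.2 − 3400) / 3400 = 3.3%.
Total hours worked growth = (4765.6 − 4600) / 4600 = 3.6%.
Labor's share = 1 − 0.49 = 0.51.
Physical capital: 0.49 × 3.3 = 1.617 pp.
Total hours worked: 0.51 × 3.6 = 1.836 pp.
TFP growth = 7.3 − 3.453 = 3.847%.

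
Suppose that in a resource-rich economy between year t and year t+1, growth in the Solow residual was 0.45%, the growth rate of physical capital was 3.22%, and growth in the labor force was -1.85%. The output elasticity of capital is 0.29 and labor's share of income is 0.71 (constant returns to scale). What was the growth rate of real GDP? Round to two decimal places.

Labor's share = 1 − 0.29 = 0.71.
Physical capital: 0.29 × 3.22 = 0.9338 pp.
The labor force: 0.71 × (-1.85) = -1.3135 pp.
Output growth = 0.45 + (-0.3797) = 0.0703%.

0.07%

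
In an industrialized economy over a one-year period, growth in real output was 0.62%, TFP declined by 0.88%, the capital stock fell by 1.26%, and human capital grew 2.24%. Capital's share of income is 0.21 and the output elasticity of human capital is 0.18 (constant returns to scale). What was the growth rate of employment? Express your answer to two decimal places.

2.23%

Labor's share = 1 − 0.21 − 0.18 = 0.61.
gY = gA + 0.21×(-1.26) + 0.18×2.24 + 0.61×g.
0.61×g = 0.62 + 0.88 − 0.1386 = 1.3614.
g = 1.3614 / 0.61 = 2.2318%.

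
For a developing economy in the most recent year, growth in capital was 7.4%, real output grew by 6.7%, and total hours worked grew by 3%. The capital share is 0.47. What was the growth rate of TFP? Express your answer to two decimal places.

1.63%

Labor's share = 1 − 0.47 = 0.53.
Capital: 0.47 × 7.4 = 3.478 pp.
Total hours worked: 0.53 × 3 = 1.59 pp.
TFP growth = 6.7 − 5.068 = 1.632%.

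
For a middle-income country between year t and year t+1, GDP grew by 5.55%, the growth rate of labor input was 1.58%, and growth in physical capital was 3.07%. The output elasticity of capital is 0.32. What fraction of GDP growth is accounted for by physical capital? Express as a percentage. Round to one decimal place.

Physical capital contributed 0.32 × 3.07 = 0.9824 pp.
Share of growth = 0.9824 / 5.55 × 100 = 17.701%.

Physical capital accounted for 17.7% of growth.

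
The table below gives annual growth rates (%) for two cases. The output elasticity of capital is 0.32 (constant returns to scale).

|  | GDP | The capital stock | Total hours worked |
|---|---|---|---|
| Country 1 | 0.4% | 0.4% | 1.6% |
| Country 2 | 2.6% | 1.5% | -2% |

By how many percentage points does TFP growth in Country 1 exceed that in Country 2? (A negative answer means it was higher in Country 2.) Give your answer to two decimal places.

-4.30 percentage points

Labor's share = 1 − 0.32 = 0.68.
Country 1: TFP = 0.4 − 0.128 − 1.088 = -0.816%.
Country 2: TFP = 2.6 − 0.48 + 1.36 = 3.48%.
Difference = -0.816 − (3.48) = -4.296 pp.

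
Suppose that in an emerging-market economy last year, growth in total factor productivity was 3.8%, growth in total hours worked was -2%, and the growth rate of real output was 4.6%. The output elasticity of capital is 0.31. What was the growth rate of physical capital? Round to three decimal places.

Labor's share = 1 − 0.31 = 0.69.
gY = gA + 0.69×(-2) + 0.31×g.
0.31×g = 4.6 − 3.8 + 1.38 = 2.18.
g = 2.18 / 0.31 = 7.03226%.

7.032%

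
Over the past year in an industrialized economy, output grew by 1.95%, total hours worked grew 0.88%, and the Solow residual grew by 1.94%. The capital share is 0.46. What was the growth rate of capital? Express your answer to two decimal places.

-1.01%

Labor's share = 1 − 0.46 = 0.54.
gY = gA + 0.54×0.88 + 0.46×g.
0.46×g = 1.95 − 1.94 − 0.4752 = -0.4652.
g = -0.4652 / 0.46 = -1.0113%.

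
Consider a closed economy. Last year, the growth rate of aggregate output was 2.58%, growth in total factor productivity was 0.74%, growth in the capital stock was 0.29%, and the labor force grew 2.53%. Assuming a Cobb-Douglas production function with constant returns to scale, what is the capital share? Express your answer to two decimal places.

gY = gA + α·gK + (1−α)·gL, so gY − gA − gL = α(gK − gL).
2.58 − 0.74 − 2.53 = α × (0.29 − 2.53).
-0.69 = -2.24 α, so α = 0.308.

The capital share is 0.31.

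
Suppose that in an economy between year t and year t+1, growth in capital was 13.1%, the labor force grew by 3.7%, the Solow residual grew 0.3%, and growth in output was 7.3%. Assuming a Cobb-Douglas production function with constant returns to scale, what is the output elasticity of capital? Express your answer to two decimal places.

α = 0.35

gY = gA + α·gK + (1−α)·gL, so gY − gA − gL = α(gK − gL).
7.3 − 0.3 − 3.7 = α × (13.1 − 3.7).
3.3 = 9.4 α, so α = 0.3511.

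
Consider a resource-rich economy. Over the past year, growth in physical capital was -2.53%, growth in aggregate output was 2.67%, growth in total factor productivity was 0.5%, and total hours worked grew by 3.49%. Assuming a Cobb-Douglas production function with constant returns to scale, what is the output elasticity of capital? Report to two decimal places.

gY = gA + α·gK + (1−α)·gL, so gY − gA − gL = α(gK − gL).
2.67 − 0.5 − 3.49 = α × (-2.53 − 3.49).
-1.32 = -6.02 α, so α = 0.2193.

0.22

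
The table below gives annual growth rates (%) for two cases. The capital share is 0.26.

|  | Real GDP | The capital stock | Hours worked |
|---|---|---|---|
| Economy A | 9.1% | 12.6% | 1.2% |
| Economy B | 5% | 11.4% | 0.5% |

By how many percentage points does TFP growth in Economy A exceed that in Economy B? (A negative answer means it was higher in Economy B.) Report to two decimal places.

Labor's share = 1 − 0.26 = 0.74.
Economy A: TFP = 9.1 − 3.276 − 0.888 = 4.936%.
Economy B: TFP = 5 − 2.964 − 0.37 = 1.666%.
Difference = 4.936 − (1.666) = 3.27 pp.

3.27 percentage points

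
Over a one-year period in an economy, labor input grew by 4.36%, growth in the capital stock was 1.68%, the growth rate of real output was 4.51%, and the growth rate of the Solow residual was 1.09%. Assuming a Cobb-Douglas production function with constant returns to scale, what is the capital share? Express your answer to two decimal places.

0.35

gY = gA + α·gK + (1−α)·gL, so gY − gA − gL = α(gK − gL).
4.51 − 1.09 − 4.36 = α × (1.68 − 4.36).
-0.94 = -2.68 α, so α = 0.3507.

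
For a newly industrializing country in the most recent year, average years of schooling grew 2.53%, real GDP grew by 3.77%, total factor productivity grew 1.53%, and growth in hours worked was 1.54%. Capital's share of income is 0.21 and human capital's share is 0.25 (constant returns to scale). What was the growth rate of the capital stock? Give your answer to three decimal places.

3.695%

Labor's share = 1 − 0.21 − 0.25 = 0.54.
gY = gA + 0.25×2.53 + 0.54×1.54 + 0.21×g.
0.21×g = 3.77 − 1.53 − 1.4641 = 0.7759.
g = 0.7759 / 0.21 = 3.69476%.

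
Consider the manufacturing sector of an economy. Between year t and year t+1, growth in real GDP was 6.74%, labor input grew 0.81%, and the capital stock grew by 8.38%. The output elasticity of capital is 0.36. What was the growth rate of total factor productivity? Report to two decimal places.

3.20%

Labor's share = 1 − 0.36 = 0.64.
The capital stock: 0.36 × 8.38 = 3.0168 pp.
Labor input: 0.64 × 0.81 = 0.5184 pp.
TFP growth = 6.74 − 3.5352 = 3.2048%.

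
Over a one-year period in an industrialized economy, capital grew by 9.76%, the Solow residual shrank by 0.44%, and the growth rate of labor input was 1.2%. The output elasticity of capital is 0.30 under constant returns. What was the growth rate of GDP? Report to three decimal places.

Labor's share = 1 − 0.3 = 0.7.
Capital: 0.3 × 9.76 = 2.928 pp.
Labor input: 0.7 × 1.2 = 0.84 pp.
Output growth = -0.44 + 3.768 = 3.328%.

GDP grew 3.328%.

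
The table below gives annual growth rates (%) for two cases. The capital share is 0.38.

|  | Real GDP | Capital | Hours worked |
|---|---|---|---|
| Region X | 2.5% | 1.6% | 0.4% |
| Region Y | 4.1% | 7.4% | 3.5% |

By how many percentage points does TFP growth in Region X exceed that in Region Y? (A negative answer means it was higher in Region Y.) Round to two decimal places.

2.53 percentage points

Labor's share = 1 − 0.38 = 0.62.
Region X: TFP = 2.5 − 0.608 − 0.248 = 1.644%.
Region Y: TFP = 4.1 − 2.812 − 2.17 = -0.882%.
Difference = 1.644 − (-0.882) = 2.526 pp.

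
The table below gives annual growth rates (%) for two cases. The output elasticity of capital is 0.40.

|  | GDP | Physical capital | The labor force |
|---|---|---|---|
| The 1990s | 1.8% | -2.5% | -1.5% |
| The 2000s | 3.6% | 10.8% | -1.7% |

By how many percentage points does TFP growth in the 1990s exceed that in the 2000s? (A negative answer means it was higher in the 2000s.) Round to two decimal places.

Labor's share = 1 − 0.4 = 0.6.
The 1990s: TFP = 1.8 + 1 + 0.9 = 3.7%.
The 2000s: TFP = 3.6 − 4.32 + 1.02 = 0.3%.
Difference = 3.7 − (0.3) = 3.4 pp.

3.40 percentage points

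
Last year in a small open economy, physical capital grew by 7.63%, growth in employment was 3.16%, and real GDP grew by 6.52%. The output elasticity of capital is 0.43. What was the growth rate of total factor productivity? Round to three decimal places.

Total factor productivity growth was 1.438%.

Labor's share = 1 − 0.43 = 0.57.
Physical capital: 0.43 × 7.63 = 3.2809 pp.
Employment: 0.57 × 3.16 = 1.8012 pp.
TFP growth = 6.52 − 5.0821 = 1.4379%.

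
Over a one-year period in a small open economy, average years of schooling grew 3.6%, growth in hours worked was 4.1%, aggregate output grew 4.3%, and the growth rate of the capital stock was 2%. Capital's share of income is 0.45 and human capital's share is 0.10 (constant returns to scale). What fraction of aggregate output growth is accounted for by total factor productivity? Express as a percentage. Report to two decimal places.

Labor's share = 1 − 0.45 − 0.1 = 0.45.
The capital stock: 0.45 × 2 = 0.9 pp.
Average years of schooling: 0.1 × 3.6 = 0.36 pp.
Hours worked: 0.45 × 4.1 = 1.845 pp.
TFP growth = 4.3 − 3.105 = 1.195%.
TFP share of growth = 1.195 / 4.3 × 100 = 27.7907%.

27.79%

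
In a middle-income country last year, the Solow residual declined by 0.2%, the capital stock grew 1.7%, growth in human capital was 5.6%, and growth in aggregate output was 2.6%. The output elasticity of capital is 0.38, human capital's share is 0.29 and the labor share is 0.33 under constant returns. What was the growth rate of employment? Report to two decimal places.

Employment grew 1.61%.

Labor's share = 1 − 0.38 − 0.29 = 0.33.
gY = gA + 0.38×1.7 + 0.29×5.6 + 0.33×g.
0.33×g = 2.6 + 0.2 − 2.27 = 0.53.
g = 0.53 / 0.33 = 1.6061%.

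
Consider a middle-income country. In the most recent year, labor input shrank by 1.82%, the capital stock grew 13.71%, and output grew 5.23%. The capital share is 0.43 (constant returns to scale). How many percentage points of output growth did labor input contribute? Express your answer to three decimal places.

-1.037 pp

Labor's share = 1 − 0.43 = 0.57.
Contribution = share × growth = 0.57 × (-1.82) = -1.0374 pp.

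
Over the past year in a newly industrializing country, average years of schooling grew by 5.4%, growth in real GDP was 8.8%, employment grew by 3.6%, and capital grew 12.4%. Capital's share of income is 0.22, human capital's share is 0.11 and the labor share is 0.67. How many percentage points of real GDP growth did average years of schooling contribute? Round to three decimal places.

0.594

Contribution = share × growth = 0.11 × 5.4 = 0.594 pp.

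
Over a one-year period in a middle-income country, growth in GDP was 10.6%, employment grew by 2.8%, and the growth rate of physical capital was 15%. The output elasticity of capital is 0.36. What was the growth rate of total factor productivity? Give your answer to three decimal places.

Total factor productivity grew 3.408%.

Labor's share = 1 − 0.36 = 0.64.
Physical capital: 0.36 × 15 = 5.4 pp.
Employment: 0.64 × 2.8 = 1.792 pp.
TFP growth = 10.6 − 7.192 = 3.408%.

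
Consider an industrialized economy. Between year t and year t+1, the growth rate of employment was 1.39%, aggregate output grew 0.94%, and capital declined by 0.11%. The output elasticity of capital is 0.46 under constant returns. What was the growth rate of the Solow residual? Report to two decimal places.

The Solow residual grew 0.24%.

Labor's share = 1 − 0.46 = 0.54.
Capital: 0.46 × (-0.11) = -0.0506 pp.
Employment: 0.54 × 1.39 = 0.7506 pp.
TFP growth = 0.94 − 0.7 = 0.24%.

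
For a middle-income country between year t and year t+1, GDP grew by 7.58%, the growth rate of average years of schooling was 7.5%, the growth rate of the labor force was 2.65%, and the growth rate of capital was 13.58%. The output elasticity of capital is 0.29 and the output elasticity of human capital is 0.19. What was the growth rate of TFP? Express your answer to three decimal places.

Labor's share = 1 − 0.29 − 0.19 = 0.52.
Capital: 0.29 × 13.58 = 3.9382 pp.
Average years of schooling: 0.19 × 7.5 = 1.425 pp.
The labor force: 0.52 × 2.65 = 1.378 pp.
TFP growth = 7.58 − 6.7412 = 0.8388%.

TFP grew 0.839%.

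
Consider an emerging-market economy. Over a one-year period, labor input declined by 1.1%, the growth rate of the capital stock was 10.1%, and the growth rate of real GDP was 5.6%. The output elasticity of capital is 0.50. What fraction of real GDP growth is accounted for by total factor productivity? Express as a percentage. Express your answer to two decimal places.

Labor's share = 1 − 0.5 = 0.5.
The capital stock: 0.5 × 10.1 = 5.05 pp.
Labor input: 0.5 × (-1.1) = -0.55 pp.
TFP growth = 5.6 − 4.5 = 1.1%.
TFP share of growth = 1.1 / 5.6 × 100 = 19.6429%.

19.64%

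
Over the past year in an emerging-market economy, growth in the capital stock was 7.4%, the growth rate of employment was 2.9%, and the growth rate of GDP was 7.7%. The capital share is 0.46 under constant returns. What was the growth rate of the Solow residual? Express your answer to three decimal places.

Labor's share = 1 − 0.46 = 0.54.
The capital stock: 0.46 × 7.4 = 3.404 pp.
Employment: 0.54 × 2.9 = 1.566 pp.
TFP growth = 7.7 − 4.97 = 2.73%.

2.730%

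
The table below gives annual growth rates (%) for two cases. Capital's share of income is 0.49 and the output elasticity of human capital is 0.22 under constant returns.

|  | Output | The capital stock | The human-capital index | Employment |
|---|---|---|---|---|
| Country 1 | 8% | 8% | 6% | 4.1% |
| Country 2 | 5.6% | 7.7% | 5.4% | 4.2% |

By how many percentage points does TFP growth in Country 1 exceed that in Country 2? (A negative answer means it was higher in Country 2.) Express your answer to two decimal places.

2.15 percentage points

Labor's share = 1 − 0.49 − 0.22 = 0.29.
Country 1: TFP = 8 − 3.92 − 1.32 − 1.189 = 1.571%.
Country 2: TFP = 5.6 − 3.773 − 1.188 − 1.218 = -0.579%.
Difference = 1.571 − (-0.579) = 2.15 pp.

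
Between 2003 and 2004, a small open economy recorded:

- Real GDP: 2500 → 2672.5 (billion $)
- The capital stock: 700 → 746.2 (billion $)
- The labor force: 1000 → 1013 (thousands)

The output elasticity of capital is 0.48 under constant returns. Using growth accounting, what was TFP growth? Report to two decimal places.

3.06%

Real GDP growth = (2672.5 − 2500) / 2500 = 6.9%.
The capital stock growth = (746.2 − 700) / 700 = 6.6%.
The labor force growth = (1013 − 1000) / 1000 = 1.3%.
Labor's share = 1 − 0.48 = 0.52.
The capital stock: 0.48 × 6.6 = 3.168 pp.
The labor force: 0.52 × 1.3 = 0.676 pp.
TFP growth = 6.9 − 3.844 = 3.056%.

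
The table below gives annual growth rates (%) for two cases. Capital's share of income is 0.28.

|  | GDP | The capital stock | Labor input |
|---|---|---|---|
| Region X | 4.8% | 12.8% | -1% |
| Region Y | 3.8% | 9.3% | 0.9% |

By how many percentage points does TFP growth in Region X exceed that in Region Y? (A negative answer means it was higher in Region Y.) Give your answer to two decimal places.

1.39 percentage points

Labor's share = 1 − 0.28 = 0.72.
Region X: TFP = 4.8 − 3.584 + 0.72 = 1.936%.
Region Y: TFP = 3.8 − 2.604 − 0.648 = 0.548%.
Difference = 1.936 − (0.548) = 1.388 pp.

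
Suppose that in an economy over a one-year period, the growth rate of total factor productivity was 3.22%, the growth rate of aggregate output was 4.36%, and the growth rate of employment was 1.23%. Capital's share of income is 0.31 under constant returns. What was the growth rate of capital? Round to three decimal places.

Labor's share = 1 − 0.31 = 0.69.
gY = gA + 0.69×1.23 + 0.31×g.
0.31×g = 4.36 − 3.22 − 0.8487 = 0.2913.
g = 0.2913 / 0.31 = 0.93968%.

0.940%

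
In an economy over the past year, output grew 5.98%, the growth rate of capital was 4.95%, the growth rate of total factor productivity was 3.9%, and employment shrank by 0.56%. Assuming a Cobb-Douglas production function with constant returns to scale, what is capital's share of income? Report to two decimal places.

Capital's share of income is 0.48.

gY = gA + α·gK + (1−α)·gL, so gY − gA − gL = α(gK − gL).
5.98 − 3.9 + 0.56 = α × (4.95 − (-0.56)).
2.64 = 5.51 α, so α = 0.4791.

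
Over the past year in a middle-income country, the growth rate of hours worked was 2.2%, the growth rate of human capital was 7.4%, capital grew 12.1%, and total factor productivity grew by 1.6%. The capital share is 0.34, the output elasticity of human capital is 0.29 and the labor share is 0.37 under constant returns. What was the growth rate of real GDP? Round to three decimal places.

Labor's share = 1 − 0.34 − 0.29 = 0.37.
Capital: 0.34 × 12.1 = 4.114 pp.
Human capital: 0.29 × 7.4 = 2.146 pp.
Hours worked: 0.37 × 2.2 = 0.814 pp.
Output growth = 1.6 + 7.074 = 8.674%.

8.674%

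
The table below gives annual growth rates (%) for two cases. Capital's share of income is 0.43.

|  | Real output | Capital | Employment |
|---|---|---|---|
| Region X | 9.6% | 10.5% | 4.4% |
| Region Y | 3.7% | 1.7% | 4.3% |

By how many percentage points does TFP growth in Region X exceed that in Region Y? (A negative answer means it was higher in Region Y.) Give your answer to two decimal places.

Labor's share = 1 − 0.43 = 0.57.
Region X: TFP = 9.6 − 4.515 − 2.508 = 2.577%.
Region Y: TFP = 3.7 − 0.731 − 2.451 = 0.518%.
Difference = 2.577 − (0.518) = 2.059 pp.

2.06 percentage points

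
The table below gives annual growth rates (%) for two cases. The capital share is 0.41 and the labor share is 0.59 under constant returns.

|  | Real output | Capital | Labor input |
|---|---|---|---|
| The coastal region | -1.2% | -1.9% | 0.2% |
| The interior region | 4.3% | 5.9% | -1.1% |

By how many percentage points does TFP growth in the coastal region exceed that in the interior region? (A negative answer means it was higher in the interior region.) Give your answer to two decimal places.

Labor's share = 1 − 0.41 = 0.59.
The coastal region: TFP = -1.2 + 0.779 − 0.118 = -0.539%.
The interior region: TFP = 4.3 − 2.419 + 0.649 = 2.53%.
Difference = -0.539 − (2.53) = -3.069 pp.

-3.07 percentage points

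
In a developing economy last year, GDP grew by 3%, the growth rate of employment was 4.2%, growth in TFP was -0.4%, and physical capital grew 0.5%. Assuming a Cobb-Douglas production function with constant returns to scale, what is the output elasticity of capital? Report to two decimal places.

0.22

gY = gA + α·gK + (1−α)·gL, so gY − gA − gL = α(gK − gL).
3 + 0.4 − 4.2 = α × (0.5 − 4.2).
-0.8 = -3.7 α, so α = 0.2162.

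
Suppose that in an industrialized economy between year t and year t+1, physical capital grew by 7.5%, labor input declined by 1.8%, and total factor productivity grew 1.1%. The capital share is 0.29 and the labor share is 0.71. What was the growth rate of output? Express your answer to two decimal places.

2.00%

Labor's share = 1 − 0.29 = 0.71.
Physical capital: 0.29 × 7.5 = 2.175 pp.
Labor input: 0.71 × (-1.8) = -1.278 pp.
Output growth = 1.1 + 0.897 = 1.997%.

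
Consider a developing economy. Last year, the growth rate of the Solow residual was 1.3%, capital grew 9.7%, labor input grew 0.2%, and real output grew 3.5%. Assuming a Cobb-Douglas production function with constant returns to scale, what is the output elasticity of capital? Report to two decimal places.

0.21

gY = gA + α·gK + (1−α)·gL, so gY − gA − gL = α(gK − gL).
3.5 − 1.3 − 0.2 = α × (9.7 − 0.2).
2 = 9.5 α, so α = 0.2105.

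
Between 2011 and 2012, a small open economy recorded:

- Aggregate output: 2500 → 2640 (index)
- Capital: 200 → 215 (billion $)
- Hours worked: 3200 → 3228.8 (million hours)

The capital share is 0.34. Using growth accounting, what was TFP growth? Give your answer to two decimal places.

Aggregate output growth = (2640 − 2500) / 2500 = 5.6%.
Capital growth = (215 − 200) / 200 = 7.5%.
Hours worked growth = (3228.8 − 3200) / 3200 = 0.9%.
Labor's share = 1 − 0.34 = 0.66.
Capital: 0.34 × 7.5 = 2.55 pp.
Hours worked: 0.66 × 0.9 = 0.594 pp.
TFP growth = 5.6 − 3.144 = 2.456%.

2.46%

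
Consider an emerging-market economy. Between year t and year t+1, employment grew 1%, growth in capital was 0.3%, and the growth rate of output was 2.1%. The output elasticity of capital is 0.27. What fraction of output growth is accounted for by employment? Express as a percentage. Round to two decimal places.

Employment accounted for 34.76% of growth.

Labor's share = 1 − 0.27 = 0.73.
Employment contributed 0.73 × 1 = 0.73 pp.
Share of growth = 0.73 / 2.1 × 100 = 34.7619%.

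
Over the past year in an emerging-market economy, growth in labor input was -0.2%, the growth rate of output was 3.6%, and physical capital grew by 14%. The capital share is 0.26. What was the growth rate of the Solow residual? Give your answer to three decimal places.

0.108%

Labor's share = 1 − 0.26 = 0.74.
Physical capital: 0.26 × 14 = 3.64 pp.
Labor input: 0.74 × (-0.2) = -0.148 pp.
TFP growth = 3.6 − 3.492 = 0.108%.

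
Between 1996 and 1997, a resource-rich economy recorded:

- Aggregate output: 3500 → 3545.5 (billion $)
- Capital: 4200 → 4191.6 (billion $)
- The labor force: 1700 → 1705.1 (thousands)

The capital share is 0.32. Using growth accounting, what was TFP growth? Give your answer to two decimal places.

Aggregate output growth = (3545.5 − 3500) / 3500 = 1.3%.
Capital growth = (4191.6 − 4200) / 4200 = -0.2%.
The labor force growth = (1705.1 − 1700) / 1700 = 0.3%.
Labor's share = 1 − 0.32 = 0.68.
Capital: 0.32 × (-0.2) = -0.064 pp.
The labor force: 0.68 × 0.3 = 0.204 pp.
TFP growth = 1.3 − 0.14 = 1.16%.

1.16%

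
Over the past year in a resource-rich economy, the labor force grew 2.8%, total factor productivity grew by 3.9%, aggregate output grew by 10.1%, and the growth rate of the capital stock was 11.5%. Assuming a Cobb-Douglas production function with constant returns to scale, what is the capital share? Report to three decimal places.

gY = gA + α·gK + (1−α)·gL, so gY − gA − gL = α(gK − gL).
10.1 − 3.9 − 2.8 = α × (11.5 − 2.8).
3.4 = 8.7 α, so α = 0.3908.

0.391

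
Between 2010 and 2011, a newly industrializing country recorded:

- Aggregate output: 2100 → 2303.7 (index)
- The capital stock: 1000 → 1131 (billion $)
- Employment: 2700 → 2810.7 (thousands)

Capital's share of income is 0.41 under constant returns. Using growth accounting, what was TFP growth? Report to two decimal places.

Aggregate output growth = (2303.7 − 2100) / 2100 = 9.7%.
The capital stock growth = (1131 − 1000) / 1000 = 13.1%.
Employment growth = (2810.7 − 2700) / 2700 = 4.1%.
Labor's share = 1 − 0.41 = 0.59.
The capital stock: 0.41 × 13.1 = 5.371 pp.
Employment: 0.59 × 4.1 = 2.419 pp.
TFP growth = 9.7 − 7.79 = 1.91%.

TFP growth was 1.91%.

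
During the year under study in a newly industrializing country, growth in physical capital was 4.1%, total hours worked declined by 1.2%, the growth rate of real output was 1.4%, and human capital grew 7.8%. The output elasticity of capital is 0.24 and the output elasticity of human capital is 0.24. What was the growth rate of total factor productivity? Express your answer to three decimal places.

Labor's share = 1 − 0.24 − 0.24 = 0.52.
Physical capital: 0.24 × 4.1 = 0.984 pp.
Human capital: 0.24 × 7.8 = 1.872 pp.
Total hours worked: 0.52 × (-1.2) = -0.624 pp.
TFP growth = 1.4 − 2.232 = -0.832%.

-0.832%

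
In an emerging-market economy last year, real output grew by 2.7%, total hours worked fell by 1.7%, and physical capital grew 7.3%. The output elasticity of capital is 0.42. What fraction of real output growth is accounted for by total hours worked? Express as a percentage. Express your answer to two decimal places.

Labor's share = 1 − 0.42 = 0.58.
Total hours worked contributed 0.58 × (-1.7) = -0.986 pp.
Share of growth = -0.986 / 2.7 × 100 = -36.5185%.

-36.52%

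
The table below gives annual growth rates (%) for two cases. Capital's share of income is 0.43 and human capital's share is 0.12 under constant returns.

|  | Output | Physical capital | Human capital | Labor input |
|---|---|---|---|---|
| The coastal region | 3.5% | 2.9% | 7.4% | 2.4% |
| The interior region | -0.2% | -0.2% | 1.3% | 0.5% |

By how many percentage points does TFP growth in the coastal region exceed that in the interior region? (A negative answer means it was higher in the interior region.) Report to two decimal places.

Labor's share = 1 − 0.43 − 0.12 = 0.45.
The coastal region: TFP = 3.5 − 1.247 − 0.888 − 1.08 = 0.285%.
The interior region: TFP = -0.2 + 0.086 − 0.156 − 0.225 = -0.495%.
Difference = 0.285 − (-0.495) = 0.78 pp.

0.78 percentage points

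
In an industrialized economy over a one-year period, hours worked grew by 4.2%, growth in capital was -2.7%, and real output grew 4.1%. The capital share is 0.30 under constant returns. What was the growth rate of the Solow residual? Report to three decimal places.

The Solow residual growth was 1.970%.

Labor's share = 1 − 0.3 = 0.7.
Capital: 0.3 × (-2.7) = -0.81 pp.
Hours worked: 0.7 × 4.2 = 2.94 pp.
TFP growth = 4.1 − 2.13 = 1.97%.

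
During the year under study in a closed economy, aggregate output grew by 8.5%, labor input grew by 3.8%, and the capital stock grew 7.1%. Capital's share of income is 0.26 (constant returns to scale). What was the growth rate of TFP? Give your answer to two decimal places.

Labor's share = 1 − 0.26 = 0.74.
The capital stock: 0.26 × 7.1 = 1.846 pp.
Labor input: 0.74 × 3.8 = 2.812 pp.
TFP growth = 8.5 − 4.658 = 3.842%.

TFP grew 3.84%.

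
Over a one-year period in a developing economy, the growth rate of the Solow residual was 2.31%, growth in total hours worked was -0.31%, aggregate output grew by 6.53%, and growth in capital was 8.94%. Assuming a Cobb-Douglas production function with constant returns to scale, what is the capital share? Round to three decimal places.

The capital share is 0.490.

gY = gA + α·gK + (1−α)·gL, so gY − gA − gL = α(gK − gL).
6.53 − 2.31 + 0.31 = α × (8.94 − (-0.31)).
4.53 = 9.25 α, so α = 0.48973.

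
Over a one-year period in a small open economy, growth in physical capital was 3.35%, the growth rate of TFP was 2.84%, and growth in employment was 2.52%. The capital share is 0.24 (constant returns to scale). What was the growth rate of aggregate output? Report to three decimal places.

5.559%

Labor's share = 1 − 0.24 = 0.76.
Physical capital: 0.24 × 3.35 = 0.804 pp.
Employment: 0.76 × 2.52 = 1.9152 pp.
Output growth = 2.84 + 2.7192 = 5.5592%.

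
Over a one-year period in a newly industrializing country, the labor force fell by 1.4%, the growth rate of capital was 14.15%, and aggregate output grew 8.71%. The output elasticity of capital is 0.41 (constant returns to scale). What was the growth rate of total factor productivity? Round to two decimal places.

Total factor productivity growth was 3.73%.

Labor's share = 1 − 0.41 = 0.59.
Capital: 0.41 × 14.15 = 5.8015 pp.
The labor force: 0.59 × (-1.4) = -0.826 pp.
TFP growth = 8.71 − 4.9755 = 3.7345%.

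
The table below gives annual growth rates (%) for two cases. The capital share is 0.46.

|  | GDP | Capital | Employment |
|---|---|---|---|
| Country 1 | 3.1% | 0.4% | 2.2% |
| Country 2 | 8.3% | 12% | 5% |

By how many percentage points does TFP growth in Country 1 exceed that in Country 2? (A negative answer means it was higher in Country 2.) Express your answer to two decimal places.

Labor's share = 1 − 0.46 = 0.54.
Country 1: TFP = 3.1 − 0.184 − 1.188 = 1.728%.
Country 2: TFP = 8.3 − 5.52 − 2.7 = 0.08%.
Difference = 1.728 − (0.08) = 1.648 pp.

1.65 percentage points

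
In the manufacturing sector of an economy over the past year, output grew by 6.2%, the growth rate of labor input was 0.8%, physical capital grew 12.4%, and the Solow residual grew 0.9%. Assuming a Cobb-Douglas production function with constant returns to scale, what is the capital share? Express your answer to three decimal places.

0.388

gY = gA + α·gK + (1−α)·gL, so gY − gA − gL = α(gK − gL).
6.2 − 0.9 − 0.8 = α × (12.4 − 0.8).
4.5 = 11.6 α, so α = 0.38793.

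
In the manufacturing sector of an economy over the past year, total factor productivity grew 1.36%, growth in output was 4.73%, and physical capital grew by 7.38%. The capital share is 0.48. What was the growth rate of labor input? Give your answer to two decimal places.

-0.33%

Labor's share = 1 − 0.48 = 0.52.
gY = gA + 0.48×7.38 + 0.52×g.
0.52×g = 4.73 − 1.36 − 3.5424 = -0.1724.
g = -0.1724 / 0.52 = -0.3315%.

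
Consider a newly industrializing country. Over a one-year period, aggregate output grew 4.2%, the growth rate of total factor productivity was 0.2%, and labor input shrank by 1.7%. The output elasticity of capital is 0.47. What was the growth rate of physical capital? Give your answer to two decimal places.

Labor's share = 1 − 0.47 = 0.53.
gY = gA + 0.53×(-1.7) + 0.47×g.
0.47×g = 4.2 − 0.2 + 0.901 = 4.901.
g = 4.901 / 0.47 = 10.4277%.

Physical capital grew 10.43%.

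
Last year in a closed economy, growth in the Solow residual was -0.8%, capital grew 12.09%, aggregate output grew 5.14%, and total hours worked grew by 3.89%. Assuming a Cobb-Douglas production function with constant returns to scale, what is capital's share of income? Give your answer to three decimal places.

gY = gA + α·gK + (1−α)·gL, so gY − gA − gL = α(gK − gL).
5.14 + 0.8 − 3.89 = α × (12.09 − 3.89).
2.05 = 8.2 α, so α = 0.25.

α = 0.250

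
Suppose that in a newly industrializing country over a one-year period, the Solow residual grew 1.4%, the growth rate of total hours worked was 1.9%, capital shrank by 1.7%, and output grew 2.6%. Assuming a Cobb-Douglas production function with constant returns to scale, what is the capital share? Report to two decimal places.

gY = gA + α·gK + (1−α)·gL, so gY − gA − gL = α(gK − gL).
2.6 − 1.4 − 1.9 = α × (-1.7 − 1.9).
-0.7 = -3.6 α, so α = 0.1944.

α = 0.19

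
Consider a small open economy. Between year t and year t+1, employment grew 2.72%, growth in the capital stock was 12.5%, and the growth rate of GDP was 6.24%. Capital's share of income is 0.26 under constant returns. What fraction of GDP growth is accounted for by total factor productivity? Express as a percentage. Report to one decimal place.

Total factor productivity accounted for 15.7% of growth.

Labor's share = 1 − 0.26 = 0.74.
The capital stock: 0.26 × 12.5 = 3.25 pp.
Employment: 0.74 × 2.72 = 2.0128 pp.
TFP growth = 6.24 − 5.2628 = 0.9772%.
TFP share of growth = 0.9772 / 6.24 × 100 = 15.66%.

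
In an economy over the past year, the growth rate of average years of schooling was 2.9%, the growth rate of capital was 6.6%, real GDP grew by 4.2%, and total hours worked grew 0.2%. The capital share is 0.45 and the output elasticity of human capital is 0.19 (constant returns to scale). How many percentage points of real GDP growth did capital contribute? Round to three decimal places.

Contribution = share × growth = 0.45 × 6.6 = 2.97 pp.

2.970 pp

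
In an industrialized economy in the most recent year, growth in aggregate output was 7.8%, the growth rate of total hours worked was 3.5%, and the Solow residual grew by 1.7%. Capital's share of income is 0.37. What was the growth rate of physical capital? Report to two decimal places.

Labor's share = 1 − 0.37 = 0.63.
gY = gA + 0.63×3.5 + 0.37×g.
0.37×g = 7.8 − 1.7 − 2.205 = 3.895.
g = 3.895 / 0.37 = 10.527%.

Physical capital grew 10.53%.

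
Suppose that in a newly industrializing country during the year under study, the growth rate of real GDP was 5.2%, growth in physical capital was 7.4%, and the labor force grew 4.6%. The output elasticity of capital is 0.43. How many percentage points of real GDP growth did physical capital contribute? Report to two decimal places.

3.18 pp

Contribution = share × growth = 0.43 × 7.4 = 3.182 pp.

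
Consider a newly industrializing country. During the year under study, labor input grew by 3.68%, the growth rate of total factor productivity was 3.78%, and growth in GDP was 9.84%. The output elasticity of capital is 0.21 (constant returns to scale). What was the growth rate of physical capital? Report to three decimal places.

15.013%

Labor's share = 1 − 0.21 = 0.79.
gY = gA + 0.79×3.68 + 0.21×g.
0.21×g = 9.84 − 3.78 − 2.9072 = 3.1528.
g = 3.1528 / 0.21 = 15.01333%.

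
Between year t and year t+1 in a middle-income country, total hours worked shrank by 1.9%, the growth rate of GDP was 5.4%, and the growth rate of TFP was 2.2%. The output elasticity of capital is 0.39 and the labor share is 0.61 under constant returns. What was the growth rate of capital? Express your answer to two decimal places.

Capital grew 11.18%.

Labor's share = 1 − 0.39 = 0.61.
gY = gA + 0.61×(-1.9) + 0.39×g.
0.39×g = 5.4 − 2.2 + 1.159 = 4.359.
g = 4.359 / 0.39 = 11.1769%.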